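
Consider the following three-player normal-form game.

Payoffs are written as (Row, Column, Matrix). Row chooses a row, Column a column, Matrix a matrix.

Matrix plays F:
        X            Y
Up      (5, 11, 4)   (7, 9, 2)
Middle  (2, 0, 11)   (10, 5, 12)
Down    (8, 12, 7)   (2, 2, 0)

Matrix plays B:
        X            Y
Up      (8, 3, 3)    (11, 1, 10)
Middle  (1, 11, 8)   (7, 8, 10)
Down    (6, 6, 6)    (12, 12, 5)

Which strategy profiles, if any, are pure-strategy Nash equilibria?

Row against (X, F): payoffs 5, 2, 8 → best response Down.
Row against (X, B): payoffs 8, 1, 6 → best response Up.
Row against (Y, F): payoffs 7, 10, 2 → best response Middle.
Row against (Y, B): payoffs 11, 7, 12 → best response Down.
Column against (Up, F): payoffs 11, 9 → best response X.
Column against (Up, B): payoffs 3, 1 → best response X.
Column against (Middle, F): payoffs 0, 5 → best response Y.
Column against (Middle, B): payoffs 11, 8 → best response X.
Column against (Down, F): payoffs 12, 2 → best response X.
Column against (Down, B): payoffs 6, 12 → best response Y.
Matrix against (Up, X): payoffs 4, 3 → best response F.
Matrix against (Up, Y): payoffs 2, 10 → best response B.
Matrix against (Middle, X): payoffs 11, 8 → best response F.
Matrix against (Middle, Y): payoffs 12, 10 → best response F.
Matrix against (Down, X): payoffs 7, 6 → best response F.
Matrix against (Down, Y): payoffs 0, 5 → best response B.
Mutual best responses: (Middle, Y, F); (Down, X, F); (Down, Y, B).

Pure-strategy Nash equilibria: (Middle, Y, F) and (Down, X, F) and (Down, Y, B)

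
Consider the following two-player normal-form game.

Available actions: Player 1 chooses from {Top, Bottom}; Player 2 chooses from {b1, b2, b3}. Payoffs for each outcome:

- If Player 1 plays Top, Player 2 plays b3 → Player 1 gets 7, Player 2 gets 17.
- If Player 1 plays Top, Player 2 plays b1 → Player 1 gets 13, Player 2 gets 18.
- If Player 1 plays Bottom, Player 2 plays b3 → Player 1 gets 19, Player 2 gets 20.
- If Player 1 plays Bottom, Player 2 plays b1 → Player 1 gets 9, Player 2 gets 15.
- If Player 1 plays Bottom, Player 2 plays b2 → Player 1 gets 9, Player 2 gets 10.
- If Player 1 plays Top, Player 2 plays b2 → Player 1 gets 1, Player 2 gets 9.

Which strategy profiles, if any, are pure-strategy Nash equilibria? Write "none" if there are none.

Pure-strategy Nash equilibria: (Top, b1); (Bottom, b3)

Mark each player's best response to every combination of opponents' strategies; a profile where every player is best-responding is a pure Nash equilibrium.
Player 1 against b1: payoffs 13, 9 → best response Top.
Player 1 against b2: payoffs 1, 9 → best response Bottom.
Player 1 against b3: payoffs 7, 19 → best response Bottom.
Player 2 against Top: payoffs 18, 9, 17 → best response b1.
Player 2 against Bottom: payoffs 15, 10, 20 → best response b3.
Mutual best responses: (Top, b1); (Bottom, b3).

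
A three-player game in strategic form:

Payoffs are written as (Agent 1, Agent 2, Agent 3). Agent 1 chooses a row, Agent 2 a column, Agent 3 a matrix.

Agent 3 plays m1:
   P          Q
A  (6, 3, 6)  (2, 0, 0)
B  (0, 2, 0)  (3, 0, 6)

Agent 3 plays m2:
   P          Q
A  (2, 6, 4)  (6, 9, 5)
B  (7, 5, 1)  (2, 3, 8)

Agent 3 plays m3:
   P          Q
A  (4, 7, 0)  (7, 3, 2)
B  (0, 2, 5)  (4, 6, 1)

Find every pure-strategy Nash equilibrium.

The pure Nash equilibria are (A, P, m1); (A, Q, m2).

For each player, find the best response to each opponent profile; mutual best responses are the pure NE.
Agent 1 against (P, m1): payoffs 6, 0 → best response A.
Agent 1 against (P, m2): payoffs 2, 7 → best response B.
Agent 1 against (P, m3): payoffs 4, 0 → best response A.
Agent 1 against (Q, m1): payoffs 2, 3 → best response B.
Agent 1 against (Q, m2): payoffs 6, 2 → best response A.
Agent 1 against (Q, m3): payoffs 7, 4 → best response A.
Agent 2 against (A, m1): payoffs 3, 0 → best response P.
Agent 2 against (A, m2): payoffs 6, 9 → best response Q.
Agent 2 against (A, m3): payoffs 7, 3 → best response P.
Agent 2 against (B, m1): payoffs 2, 0 → best response P.
Agent 2 against (B, m2): payoffs 5, 3 → best response P.
Agent 2 against (B, m3): payoffs 2, 6 → best response Q.
Agent 3 against (A, P): payoffs 6, 4, 0 → best response m1.
Agent 3 against (A, Q): payoffs 0, 5, 2 → best response m2.
Agent 3 against (B, P): payoffs 0, 1, 5 → best response m3.
Agent 3 against (B, Q): payoffs 6, 8, 1 → best response m2.
Mutual best responses: (A, P, m1); (A, Q, m2).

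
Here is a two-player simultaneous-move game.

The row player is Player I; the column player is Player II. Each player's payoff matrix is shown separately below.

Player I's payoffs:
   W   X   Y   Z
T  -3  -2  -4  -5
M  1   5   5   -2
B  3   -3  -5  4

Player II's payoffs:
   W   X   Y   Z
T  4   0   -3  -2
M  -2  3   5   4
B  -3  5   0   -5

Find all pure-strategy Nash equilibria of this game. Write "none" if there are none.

(T, W): Player I can switch to M (-3 → 1). Not NE.
(T, X): Player I can switch to M (-2 → 5). Not NE.
(T, Y): Player I can switch to M (-4 → 5). Not NE.
(T, Z): Player I can switch to M (-5 → -2). Not NE.
(M, W): Player I can switch to B (1 → 3). Not NE.
(M, X): Player II can switch to Y (3 → 5). Not NE.
(M, Y): Player I gets 5, best alternative -4; Player II gets 5, best alternative 4. No profitable deviation — NE.
(M, Z): Player I can switch to B (-2 → 4). Not NE.
(B, W): Player II can switch to X (-3 → 5). Not NE.
(B, X): Player I can switch to T (-3 → -2). Not NE.
(B, Y): Player I can switch to T (-5 → -4). Not NE.
(B, Z): Player II can switch to W (-5 → -3). Not NE.

The unique pure-strategy Nash equilibrium is (M, Y).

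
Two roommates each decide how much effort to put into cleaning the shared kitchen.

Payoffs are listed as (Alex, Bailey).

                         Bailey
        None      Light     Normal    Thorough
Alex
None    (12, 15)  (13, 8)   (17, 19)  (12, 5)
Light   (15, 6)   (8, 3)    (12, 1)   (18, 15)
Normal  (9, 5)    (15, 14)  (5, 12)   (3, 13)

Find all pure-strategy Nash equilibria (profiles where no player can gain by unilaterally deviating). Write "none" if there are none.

The pure Nash equilibria are (None, Normal); (Light, Thorough); (Normal, Light).

For each strategy profile, look for a profitable unilateral deviation.
(None, None): Alex can switch to Light (12 → 15). Not NE.
(None, Light): Alex can switch to Normal (13 → 15). Not NE.
(None, Normal): Alex gets 17, best alternative 12; Bailey gets 19, best alternative 15. No profitable deviation — NE.
(None, Thorough): Alex can switch to Light (12 → 18). Not NE.
(Light, None): Bailey can switch to Thorough (6 → 15). Not NE.
(Light, Light): Alex can switch to None (8 → 13). Not NE.
(Light, Normal): Alex can switch to None (12 → 17). Not NE.
(Light, Thorough): Alex gets 18, best alternative 12; Bailey gets 15, best alternative 6. No profitable deviation — NE.
(Normal, None): Alex can switch to None (9 → 12). Not NE.
(Normal, Light): Alex gets 15, best alternative 13; Bailey gets 14, best alternative 13. No profitable deviation — NE.
(Normal, Normal): Alex can switch to None (5 → 17). Not NE.
(Normal, Thorough): Alex can switch to None (3 → 12). Not NE.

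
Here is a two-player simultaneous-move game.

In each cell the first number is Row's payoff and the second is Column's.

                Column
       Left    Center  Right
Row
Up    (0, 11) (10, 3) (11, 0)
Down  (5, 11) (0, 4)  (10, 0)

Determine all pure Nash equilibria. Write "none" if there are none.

The unique pure-strategy Nash equilibrium is (Down, Left).

Mark each player's best response to every combination of opponents' strategies; a profile where every player is best-responding is a pure Nash equilibrium.
Row against Left: payoffs 0, 5 → best response Down.
Row against Center: payoffs 10, 0 → best response Up.
Row against Right: payoffs 11, 10 → best response Up.
Column against Up: payoffs 11, 3, 0 → best response Left.
Column against Down: payoffs 11, 4, 0 → best response Left.
Mutual best responses: (Down, Left).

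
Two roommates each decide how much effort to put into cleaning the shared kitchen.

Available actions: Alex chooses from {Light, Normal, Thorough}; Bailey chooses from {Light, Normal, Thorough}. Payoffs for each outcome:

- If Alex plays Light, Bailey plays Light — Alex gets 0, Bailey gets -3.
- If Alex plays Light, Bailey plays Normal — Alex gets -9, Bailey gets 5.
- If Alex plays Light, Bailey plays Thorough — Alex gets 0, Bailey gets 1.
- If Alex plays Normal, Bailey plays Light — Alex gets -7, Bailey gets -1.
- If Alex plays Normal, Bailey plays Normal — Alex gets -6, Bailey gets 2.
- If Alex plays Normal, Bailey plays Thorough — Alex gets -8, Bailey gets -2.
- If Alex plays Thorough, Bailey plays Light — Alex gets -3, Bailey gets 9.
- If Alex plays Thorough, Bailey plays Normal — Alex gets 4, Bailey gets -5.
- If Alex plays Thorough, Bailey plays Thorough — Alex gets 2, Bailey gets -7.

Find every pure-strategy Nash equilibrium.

(Light, Light): Bailey can switch to Normal (-3 → 5). Not NE.
(Light, Normal): Alex can switch to Normal (-9 → -6). Not NE.
(Light, Thorough): Alex can switch to Thorough (0 → 2). Not NE.
(Normal, Light): Alex can switch to Light (-7 → 0). Not NE.
(Normal, Normal): Alex can switch to Thorough (-6 → 4). Not NE.
(Normal, Thorough): Alex can switch to Light (-8 → 0). Not NE.
(The remaining 3 profiles each have a profitable deviation by the same check.)

none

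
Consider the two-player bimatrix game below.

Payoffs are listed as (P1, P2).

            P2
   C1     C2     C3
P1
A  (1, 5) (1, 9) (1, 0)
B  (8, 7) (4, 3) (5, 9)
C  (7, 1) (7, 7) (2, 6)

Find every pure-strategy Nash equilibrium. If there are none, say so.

P1 against C1: payoffs 1, 8, 7 → best response B.
P1 against C2: payoffs 1, 4, 7 → best response C.
P1 against C3: payoffs 1, 5, 2 → best response B.
P2 against A: payoffs 5, 9, 0 → best response C2.
P2 against B: payoffs 7, 3, 9 → best response C3.
P2 against C: payoffs 1, 7, 6 → best response C2.
Mutual best responses: (B, C3); (C, C2).

(B, C3); (C, C2)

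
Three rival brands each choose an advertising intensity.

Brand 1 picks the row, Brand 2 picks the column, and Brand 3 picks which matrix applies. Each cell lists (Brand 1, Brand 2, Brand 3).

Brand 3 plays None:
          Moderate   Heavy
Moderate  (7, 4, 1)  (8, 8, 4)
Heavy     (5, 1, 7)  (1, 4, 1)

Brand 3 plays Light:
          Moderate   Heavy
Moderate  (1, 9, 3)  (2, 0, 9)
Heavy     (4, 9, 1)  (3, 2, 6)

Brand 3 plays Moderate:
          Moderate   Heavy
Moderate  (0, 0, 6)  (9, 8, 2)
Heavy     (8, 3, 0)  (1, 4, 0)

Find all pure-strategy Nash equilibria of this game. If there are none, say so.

No pure-strategy Nash equilibrium.

Brand 1 against (Moderate, None): payoffs 7, 5 → best response Moderate.
Brand 1 against (Moderate, Light): payoffs 1, 4 → best response Heavy.
Brand 1 against (Moderate, Moderate): payoffs 0, 8 → best response Heavy.
Brand 1 against (Heavy, None): payoffs 8, 1 → best response Moderate.
Brand 1 against (Heavy, Light): payoffs 2, 3 → best response Heavy.
Brand 1 against (Heavy, Moderate): payoffs 9, 1 → best response Moderate.
Brand 2 against (Moderate, None): payoffs 4, 8 → best response Heavy.
Brand 2 against (Moderate, Light): payoffs 9, 0 → best response Moderate.
Brand 2 against (Moderate, Moderate): payoffs 0, 8 → best response Heavy.
Brand 2 against (Heavy, None): payoffs 1, 4 → best response Heavy.
Brand 2 against (Heavy, Light): payoffs 9, 2 → best response Moderate.
Brand 2 against (Heavy, Moderate): payoffs 3, 4 → best response Heavy.
Brand 3 against (Moderate, Moderate): payoffs 1, 3, 6 → best response Moderate.
Brand 3 against (Moderate, Heavy): payoffs 4, 9, 2 → best response Light.
Brand 3 against (Heavy, Moderate): payoffs 7, 1, 0 → best response None.
Brand 3 against (Heavy, Heavy): payoffs 1, 6, 0 → best response Light.
No profile is a mutual best response for all players.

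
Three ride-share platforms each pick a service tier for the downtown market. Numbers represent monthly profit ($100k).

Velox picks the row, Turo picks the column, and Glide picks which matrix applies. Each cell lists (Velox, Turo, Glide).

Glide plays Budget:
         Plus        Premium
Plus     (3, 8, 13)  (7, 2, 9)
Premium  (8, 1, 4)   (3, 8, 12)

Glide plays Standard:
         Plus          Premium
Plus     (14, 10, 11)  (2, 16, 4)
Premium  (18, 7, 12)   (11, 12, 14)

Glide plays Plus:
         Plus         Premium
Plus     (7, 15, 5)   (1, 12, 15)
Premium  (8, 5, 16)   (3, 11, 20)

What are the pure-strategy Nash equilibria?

Velox against (Plus, Budget): payoffs 3, 8 → best response Premium.
Velox against (Plus, Standard): payoffs 14, 18 → best response Premium.
Velox against (Plus, Plus): payoffs 7, 8 → best response Premium.
Velox against (Premium, Budget): payoffs 7, 3 → best response Plus.
Velox against (Premium, Standard): payoffs 2, 11 → best response Premium.
Velox against (Premium, Plus): payoffs 1, 3 → best response Premium.
Turo against (Plus, Budget): payoffs 8, 2 → best response Plus.
Turo against (Plus, Standard): payoffs 10, 16 → best response Premium.
Turo against (Plus, Plus): payoffs 15, 12 → best response Plus.
Turo against (Premium, Budget): payoffs 1, 8 → best response Premium.
Turo against (Premium, Standard): payoffs 7, 12 → best response Premium.
Turo against (Premium, Plus): payoffs 5, 11 → best response Premium.
Glide against (Plus, Plus): payoffs 13, 11, 5 → best response Budget.
Glide against (Plus, Premium): payoffs 9, 4, 15 → best response Plus.
Glide against (Premium, Plus): payoffs 4, 12, 16 → best response Plus.
Glide against (Premium, Premium): payoffs 12, 14, 20 → best response Plus.
Mutual best responses: (Premium, Premium, Plus).

Pure NE: (Premium, Premium, Plus)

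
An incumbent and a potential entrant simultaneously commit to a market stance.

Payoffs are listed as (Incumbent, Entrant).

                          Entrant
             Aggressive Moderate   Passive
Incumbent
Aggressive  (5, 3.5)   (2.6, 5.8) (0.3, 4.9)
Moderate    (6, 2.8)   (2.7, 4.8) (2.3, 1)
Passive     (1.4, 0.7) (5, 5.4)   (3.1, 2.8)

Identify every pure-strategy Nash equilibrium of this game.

(Passive, Moderate)

(Aggressive, Aggressive): Incumbent can switch to Moderate (5 → 6). Not NE.
(Aggressive, Moderate): Incumbent can switch to Moderate (2.6 → 2.7). Not NE.
(Aggressive, Passive): Incumbent can switch to Moderate (0.3 → 2.3). Not NE.
(Moderate, Aggressive): Entrant can switch to Moderate (2.8 → 4.8). Not NE.
(Moderate, Moderate): Incumbent can switch to Passive (2.7 → 5). Not NE.
(Moderate, Passive): Incumbent can switch to Passive (2.3 → 3.1). Not NE.
(Passive, Aggressive): Incumbent can switch to Aggressive (1.4 → 5). Not NE.
(Passive, Moderate): Incumbent gets 5, best alternative 2.7; Entrant gets 5.4, best alternative 2.8. No profitable deviation — NE.
(Passive, Passive): Entrant can switch to Moderate (2.8 → 5.4). Not NE.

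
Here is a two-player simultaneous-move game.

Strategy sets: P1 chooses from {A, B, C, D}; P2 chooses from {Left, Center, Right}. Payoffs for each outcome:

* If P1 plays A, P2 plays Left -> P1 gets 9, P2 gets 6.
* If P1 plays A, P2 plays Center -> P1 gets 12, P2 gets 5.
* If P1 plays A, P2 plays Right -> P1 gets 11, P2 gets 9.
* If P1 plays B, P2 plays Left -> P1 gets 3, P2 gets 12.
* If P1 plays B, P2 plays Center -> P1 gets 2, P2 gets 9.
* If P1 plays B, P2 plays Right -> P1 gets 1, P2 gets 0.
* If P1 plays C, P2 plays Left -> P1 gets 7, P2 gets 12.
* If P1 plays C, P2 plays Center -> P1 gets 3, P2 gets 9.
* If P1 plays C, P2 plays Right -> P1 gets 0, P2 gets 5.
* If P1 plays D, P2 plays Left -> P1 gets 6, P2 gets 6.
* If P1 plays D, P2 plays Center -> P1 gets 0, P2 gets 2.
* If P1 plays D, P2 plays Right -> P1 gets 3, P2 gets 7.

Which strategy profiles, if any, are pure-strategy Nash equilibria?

For each player, find the best response to each opponent profile; mutual best responses are the pure NE.
P1 against Left: payoffs 9, 3, 7, 6 → best response A.
P1 against Center: payoffs 12, 2, 3, 0 → best response A.
P1 against Right: payoffs 11, 1, 0, 3 → best response A.
P2 against A: payoffs 6, 5, 9 → best response Right.
P2 against B: payoffs 12, 9, 0 → best response Left.
P2 against C: payoffs 12, 9, 5 → best response Left.
P2 against D: payoffs 6, 2, 7 → best response Right.
Mutual best responses: (A, Right).

The unique pure-strategy Nash equilibrium is (A, Right).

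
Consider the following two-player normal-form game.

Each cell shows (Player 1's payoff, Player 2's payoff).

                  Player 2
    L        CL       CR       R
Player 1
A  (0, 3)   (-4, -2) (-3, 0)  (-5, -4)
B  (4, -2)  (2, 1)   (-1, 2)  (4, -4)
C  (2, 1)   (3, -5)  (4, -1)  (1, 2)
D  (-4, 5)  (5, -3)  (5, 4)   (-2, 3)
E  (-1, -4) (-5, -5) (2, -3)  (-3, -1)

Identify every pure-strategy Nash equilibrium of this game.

Check each profile: it is a Nash equilibrium iff no player can strictly gain by switching unilaterally.
(A, L): Player 1 can switch to B (0 → 4). Not NE.
(A, CL): Player 1 can switch to B (-4 → 2). Not NE.
(A, CR): Player 1 can switch to B (-3 → -1). Not NE.
(A, R): Player 1 can switch to B (-5 → 4). Not NE.
(B, L): Player 2 can switch to CL (-2 → 1). Not NE.
(B, CL): Player 1 can switch to C (2 → 3). Not NE.
(B, CR): Player 1 can switch to C (-1 → 4). Not NE.
(B, R): Player 2 can switch to L (-4 → -2). Not NE.
(C, L): Player 1 can switch to B (2 → 4). Not NE.
(C, CL): Player 1 can switch to D (3 → 5). Not NE.
(C, CR): Player 1 can switch to D (4 → 5). Not NE.
(C, R): Player 1 can switch to B (1 → 4). Not NE.
(The remaining 8 profiles each have a profitable deviation by the same check.)

There is no pure-strategy Nash equilibrium.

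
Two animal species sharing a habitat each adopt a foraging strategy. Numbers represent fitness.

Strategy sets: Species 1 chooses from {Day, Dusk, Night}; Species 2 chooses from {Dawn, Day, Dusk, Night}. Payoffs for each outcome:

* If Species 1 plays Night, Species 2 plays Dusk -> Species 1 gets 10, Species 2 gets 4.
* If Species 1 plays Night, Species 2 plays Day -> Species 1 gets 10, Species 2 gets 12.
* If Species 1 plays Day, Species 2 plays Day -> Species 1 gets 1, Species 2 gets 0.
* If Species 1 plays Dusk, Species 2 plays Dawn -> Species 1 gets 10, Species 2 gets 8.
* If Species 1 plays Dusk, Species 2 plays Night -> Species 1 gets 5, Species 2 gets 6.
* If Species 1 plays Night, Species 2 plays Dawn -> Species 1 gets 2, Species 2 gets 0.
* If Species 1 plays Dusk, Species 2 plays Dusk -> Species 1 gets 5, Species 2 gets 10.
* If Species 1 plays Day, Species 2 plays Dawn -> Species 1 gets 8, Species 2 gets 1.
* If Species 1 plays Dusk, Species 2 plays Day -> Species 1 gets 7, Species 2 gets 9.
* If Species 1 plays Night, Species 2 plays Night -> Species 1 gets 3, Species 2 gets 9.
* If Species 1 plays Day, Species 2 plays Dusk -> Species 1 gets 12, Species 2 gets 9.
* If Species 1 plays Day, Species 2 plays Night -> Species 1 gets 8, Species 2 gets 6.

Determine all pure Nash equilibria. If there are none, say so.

(Day, Dawn): Species 1 can switch to Dusk (8 → 10). Not NE.
(Day, Day): Species 1 can switch to Dusk (1 → 7). Not NE.
(Day, Dusk): Species 1 gets 12, best alternative 10; Species 2 gets 9, best alternative 6. No profitable deviation — NE.
(Day, Night): Species 2 can switch to Dusk (6 → 9). Not NE.
(Dusk, Dawn): Species 2 can switch to Day (8 → 9). Not NE.
(Dusk, Day): Species 1 can switch to Night (7 → 10). Not NE.
(Dusk, Dusk): Species 1 can switch to Day (5 → 12). Not NE.
(Dusk, Night): Species 1 can switch to Day (5 → 8). Not NE.
(Night, Dawn): Species 1 can switch to Day (2 → 8). Not NE.
(Night, Day): Species 1 gets 10, best alternative 7; Species 2 gets 12, best alternative 9. No profitable deviation — NE.
(Night, Dusk): Species 1 can switch to Day (10 → 12). Not NE.
(Night, Night): Species 1 can switch to Day (3 → 8). Not NE.

The pure Nash equilibria are (Day, Dusk) and (Night, Day).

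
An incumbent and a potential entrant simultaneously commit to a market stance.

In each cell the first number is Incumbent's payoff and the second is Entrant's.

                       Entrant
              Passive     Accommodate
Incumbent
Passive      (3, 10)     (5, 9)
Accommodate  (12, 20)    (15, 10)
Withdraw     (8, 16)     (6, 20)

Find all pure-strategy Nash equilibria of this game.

Incumbent against Passive: payoffs 3, 12, 8 → best response Accommodate.
Incumbent against Accommodate: payoffs 5, 15, 6 → best response Accommodate.
Entrant against Passive: payoffs 10, 9 → best response Passive.
Entrant against Accommodate: payoffs 20, 10 → best response Passive.
Entrant against Withdraw: payoffs 16, 20 → best response Accommodate.
Mutual best responses: (Accommodate, Passive).

Pure NE: (Accommodate, Passive)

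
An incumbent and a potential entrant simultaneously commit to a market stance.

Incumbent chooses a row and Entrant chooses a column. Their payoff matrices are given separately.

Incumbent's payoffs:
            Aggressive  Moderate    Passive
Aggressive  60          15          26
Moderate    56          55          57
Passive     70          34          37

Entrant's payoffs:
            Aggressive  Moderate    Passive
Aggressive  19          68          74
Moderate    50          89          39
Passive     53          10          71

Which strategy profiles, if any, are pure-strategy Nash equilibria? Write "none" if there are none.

Incumbent against Aggressive: payoffs 60, 56, 70 → best response Passive.
Incumbent against Moderate: payoffs 15, 55, 34 → best response Moderate.
Incumbent against Passive: payoffs 26, 57, 37 → best response Moderate.
Entrant against Aggressive: payoffs 19, 68, 74 → best response Passive.
Entrant against Moderate: payoffs 50, 89, 39 → best response Moderate.
Entrant against Passive: payoffs 53, 10, 71 → best response Passive.
Mutual best responses: (Moderate, Moderate).

(Moderate, Moderate)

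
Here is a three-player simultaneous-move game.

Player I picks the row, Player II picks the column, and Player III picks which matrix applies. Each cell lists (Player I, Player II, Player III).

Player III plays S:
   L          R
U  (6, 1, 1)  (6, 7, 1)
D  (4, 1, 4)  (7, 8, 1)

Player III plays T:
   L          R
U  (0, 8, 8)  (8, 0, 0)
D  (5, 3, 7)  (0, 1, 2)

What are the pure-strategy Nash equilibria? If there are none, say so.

For each strategy profile, look for a profitable unilateral deviation.
(U, L, S): Player II can switch to R (1 → 7). Not NE.
(U, L, T): Player I can switch to D (0 → 5). Not NE.
(U, R, S): Player I can switch to D (6 → 7). Not NE.
(U, R, T): Player II can switch to L (0 → 8). Not NE.
(D, L, S): Player I can switch to U (4 → 6). Not NE.
(D, L, T): Player I gets 5, best alternative 0; Player II gets 3, best alternative 1; Player III gets 7, best alternative 4. No profitable deviation — NE.
(D, R, S): Player III can switch to T (1 → 2). Not NE.
(The remaining 1 profile has a profitable deviation by the same check.)

Pure NE: (D, L, T)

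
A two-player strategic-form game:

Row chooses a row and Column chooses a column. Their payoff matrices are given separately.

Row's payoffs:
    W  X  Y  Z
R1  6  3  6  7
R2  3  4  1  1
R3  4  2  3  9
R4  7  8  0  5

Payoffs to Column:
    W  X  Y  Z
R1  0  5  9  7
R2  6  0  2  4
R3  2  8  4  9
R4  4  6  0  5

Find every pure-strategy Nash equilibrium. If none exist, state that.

Pure-strategy Nash equilibria: (R1, Y), (R3, Z), (R4, X)

(R1, W): Row can switch to R4 (6 → 7). Not NE.
(R1, X): Row can switch to R2 (3 → 4). Not NE.
(R1, Y): Row gets 6, best alternative 3; Column gets 9, best alternative 7. No profitable deviation — NE.
(R1, Z): Row can switch to R3 (7 → 9). Not NE.
(R2, W): Row can switch to R1 (3 → 6). Not NE.
(R2, X): Row can switch to R4 (4 → 8). Not NE.
(R2, Y): Row can switch to R1 (1 → 6). Not NE.
(R3, Z): Row gets 9, best alternative 7; Column gets 9, best alternative 8. No profitable deviation — NE.
(R4, X): Row gets 8, best alternative 4; Column gets 6, best alternative 5. No profitable deviation — NE.
(The remaining 7 profiles each have a profitable deviation by the same check.)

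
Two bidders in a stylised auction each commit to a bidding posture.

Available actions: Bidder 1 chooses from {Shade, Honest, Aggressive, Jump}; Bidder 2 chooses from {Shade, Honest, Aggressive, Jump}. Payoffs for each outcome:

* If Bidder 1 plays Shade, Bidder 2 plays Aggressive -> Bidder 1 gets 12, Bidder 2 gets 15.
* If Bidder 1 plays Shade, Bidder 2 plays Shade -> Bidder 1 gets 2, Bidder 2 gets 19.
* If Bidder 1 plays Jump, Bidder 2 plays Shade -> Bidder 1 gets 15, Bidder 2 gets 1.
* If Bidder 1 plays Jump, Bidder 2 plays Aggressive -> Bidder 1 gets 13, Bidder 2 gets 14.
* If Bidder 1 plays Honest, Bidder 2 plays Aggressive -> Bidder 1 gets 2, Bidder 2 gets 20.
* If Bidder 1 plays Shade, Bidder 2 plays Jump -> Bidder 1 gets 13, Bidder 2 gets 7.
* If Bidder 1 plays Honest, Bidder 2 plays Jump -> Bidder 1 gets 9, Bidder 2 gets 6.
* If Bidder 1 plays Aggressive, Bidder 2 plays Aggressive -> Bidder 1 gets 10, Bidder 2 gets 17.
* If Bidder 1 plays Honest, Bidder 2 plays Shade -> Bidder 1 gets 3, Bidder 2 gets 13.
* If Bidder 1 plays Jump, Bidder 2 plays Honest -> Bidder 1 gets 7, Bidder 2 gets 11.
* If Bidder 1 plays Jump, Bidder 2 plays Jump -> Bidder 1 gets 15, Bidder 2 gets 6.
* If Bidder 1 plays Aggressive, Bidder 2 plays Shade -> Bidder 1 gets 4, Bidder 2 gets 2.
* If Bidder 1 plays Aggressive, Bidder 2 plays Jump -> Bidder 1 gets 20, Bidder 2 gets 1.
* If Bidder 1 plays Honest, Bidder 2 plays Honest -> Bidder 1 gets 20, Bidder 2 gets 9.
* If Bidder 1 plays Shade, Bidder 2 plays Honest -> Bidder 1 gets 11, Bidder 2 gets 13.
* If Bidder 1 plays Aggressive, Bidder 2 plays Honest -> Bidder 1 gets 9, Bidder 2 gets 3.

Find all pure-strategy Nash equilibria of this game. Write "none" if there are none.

(Jump, Aggressive)

(Shade, Shade): Bidder 1 can switch to Honest (2 → 3). Not NE.
(Shade, Honest): Bidder 1 can switch to Honest (11 → 20). Not NE.
(Shade, Aggressive): Bidder 1 can switch to Jump (12 → 13). Not NE.
(Shade, Jump): Bidder 1 can switch to Aggressive (13 → 20). Not NE.
(Honest, Shade): Bidder 1 can switch to Aggressive (3 → 4). Not NE.
(Honest, Honest): Bidder 2 can switch to Shade (9 → 13). Not NE.
(Honest, Aggressive): Bidder 1 can switch to Shade (2 → 12). Not NE.
(Honest, Jump): Bidder 1 can switch to Shade (9 → 13). Not NE.
(Jump, Aggressive): Bidder 1 gets 13, best alternative 12; Bidder 2 gets 14, best alternative 11. No profitable deviation — NE.
(The remaining 7 profiles each have a profitable deviation by the same check.)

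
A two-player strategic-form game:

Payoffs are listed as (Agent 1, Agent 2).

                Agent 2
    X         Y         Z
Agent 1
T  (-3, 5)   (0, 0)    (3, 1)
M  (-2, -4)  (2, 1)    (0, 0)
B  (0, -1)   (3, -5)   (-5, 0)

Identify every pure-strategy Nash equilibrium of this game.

Agent 1 against X: payoffs -3, -2, 0 → best response B.
Agent 1 against Y: payoffs 0, 2, 3 → best response B.
Agent 1 against Z: payoffs 3, 0, -5 → best response T.
Agent 2 against T: payoffs 5, 0, 1 → best response X.
Agent 2 against M: payoffs -4, 1, 0 → best response Y.
Agent 2 against B: payoffs -1, -5, 0 → best response Z.
No profile is a mutual best response for all players.

There is no pure-strategy Nash equilibrium.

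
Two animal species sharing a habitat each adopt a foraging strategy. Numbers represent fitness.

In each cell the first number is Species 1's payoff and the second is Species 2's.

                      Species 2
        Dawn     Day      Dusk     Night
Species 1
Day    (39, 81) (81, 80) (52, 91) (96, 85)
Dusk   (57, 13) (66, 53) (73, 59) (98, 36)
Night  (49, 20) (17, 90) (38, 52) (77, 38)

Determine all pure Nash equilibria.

For each strategy profile, look for a profitable unilateral deviation.
(Day, Dawn): Species 1 can switch to Dusk (39 → 57). Not NE.
(Day, Day): Species 2 can switch to Dawn (80 → 81). Not NE.
(Day, Dusk): Species 1 can switch to Dusk (52 → 73). Not NE.
(Day, Night): Species 1 can switch to Dusk (96 → 98). Not NE.
(Dusk, Dawn): Species 2 can switch to Day (13 → 53). Not NE.
(Dusk, Day): Species 1 can switch to Day (66 → 81). Not NE.
(Dusk, Dusk): Species 1 gets 73, best alternative 52; Species 2 gets 59, best alternative 53. No profitable deviation — NE.
(Dusk, Night): Species 2 can switch to Day (36 → 53). Not NE.
(Night, Dawn): Species 1 can switch to Dusk (49 → 57). Not NE.
(The remaining 3 profiles each have a profitable deviation by the same check.)

The unique pure-strategy Nash equilibrium is (Dusk, Dusk).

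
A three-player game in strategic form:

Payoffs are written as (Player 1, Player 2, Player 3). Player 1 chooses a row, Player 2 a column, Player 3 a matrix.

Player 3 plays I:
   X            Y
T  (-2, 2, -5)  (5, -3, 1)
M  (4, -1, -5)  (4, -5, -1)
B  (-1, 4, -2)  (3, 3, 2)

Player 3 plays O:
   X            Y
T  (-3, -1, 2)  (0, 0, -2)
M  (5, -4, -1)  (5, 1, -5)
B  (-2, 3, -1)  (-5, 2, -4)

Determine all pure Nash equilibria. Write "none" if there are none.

This game has no pure Nash equilibrium.

Player 1 against (X, I): payoffs -2, 4, -1 → best response M.
Player 1 against (X, O): payoffs -3, 5, -2 → best response M.
Player 1 against (Y, I): payoffs 5, 4, 3 → best response T.
Player 1 against (Y, O): payoffs 0, 5, -5 → best response M.
Player 2 against (T, I): payoffs 2, -3 → best response X.
Player 2 against (T, O): payoffs -1, 0 → best response Y.
Player 2 against (M, I): payoffs -1, -5 → best response X.
Player 2 against (M, O): payoffs -4, 1 → best response Y.
Player 2 against (B, I): payoffs 4, 3 → best response X.
Player 2 against (B, O): payoffs 3, 2 → best response X.
Player 3 against (T, X): payoffs -5, 2 → best response O.
Player 3 against (T, Y): payoffs 1, -2 → best response I.
Player 3 against (M, X): payoffs -5, -1 → best response O.
Player 3 against (M, Y): payoffs -1, -5 → best response I.
Player 3 against (B, X): payoffs -2, -1 → best response O.
Player 3 against (B, Y): payoffs 2, -4 → best response I.
No profile is a mutual best response for all players.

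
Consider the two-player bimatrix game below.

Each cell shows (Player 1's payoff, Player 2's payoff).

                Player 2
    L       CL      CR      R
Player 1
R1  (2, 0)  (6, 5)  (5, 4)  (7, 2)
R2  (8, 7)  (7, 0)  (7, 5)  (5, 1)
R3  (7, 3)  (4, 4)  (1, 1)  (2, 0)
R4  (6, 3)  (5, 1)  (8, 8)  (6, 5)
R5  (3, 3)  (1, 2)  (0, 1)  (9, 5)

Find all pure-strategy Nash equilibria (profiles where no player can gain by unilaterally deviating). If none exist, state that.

Pure-strategy Nash equilibria: (R2, L) and (R4, CR) and (R5, R)

Mark each player's best response to every combination of opponents' strategies; a profile where every player is best-responding is a pure Nash equilibrium.
Player 1 against L: payoffs 2, 8, 7, 6, 3 → best response R2.
Player 1 against CL: payoffs 6, 7, 4, 5, 1 → best response R2.
Player 1 against CR: payoffs 5, 7, 1, 8, 0 → best response R4.
Player 1 against R: payoffs 7, 5, 2, 6, 9 → best response R5.
Player 2 against R1: payoffs 0, 5, 4, 2 → best response CL.
Player 2 against R2: payoffs 7, 0, 5, 1 → best response L.
Player 2 against R3: payoffs 3, 4, 1, 0 → best response CL.
Player 2 against R4: payoffs 3, 1, 8, 5 → best response CR.
Player 2 against R5: payoffs 3, 2, 1, 5 → best response R.
Mutual best responses: (R2, L); (R4, CR); (R5, R).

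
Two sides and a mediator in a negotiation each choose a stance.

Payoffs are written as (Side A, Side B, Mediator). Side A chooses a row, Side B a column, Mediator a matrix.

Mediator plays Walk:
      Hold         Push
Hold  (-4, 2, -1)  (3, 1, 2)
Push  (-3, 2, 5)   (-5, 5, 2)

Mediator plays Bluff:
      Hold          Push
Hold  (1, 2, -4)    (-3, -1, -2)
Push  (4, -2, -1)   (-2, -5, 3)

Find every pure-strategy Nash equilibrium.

none

(Hold, Hold, Walk): Side A can switch to Push (-4 → -3). Not NE.
(Hold, Hold, Bluff): Side A can switch to Push (1 → 4). Not NE.
(Hold, Push, Walk): Side B can switch to Hold (1 → 2). Not NE.
(Hold, Push, Bluff): Side A can switch to Push (-3 → -2). Not NE.
(Push, Hold, Walk): Side B can switch to Push (2 → 5). Not NE.
(Push, Hold, Bluff): Mediator can switch to Walk (-1 → 5). Not NE.
(The remaining 2 profiles each have a profitable deviation by the same check.)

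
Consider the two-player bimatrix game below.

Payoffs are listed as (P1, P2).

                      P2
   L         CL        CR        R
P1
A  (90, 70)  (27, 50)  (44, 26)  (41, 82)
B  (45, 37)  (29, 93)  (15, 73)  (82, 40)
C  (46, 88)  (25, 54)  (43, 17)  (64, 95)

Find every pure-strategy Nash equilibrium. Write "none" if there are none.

(A, L): P2 can switch to R (70 → 82). Not NE.
(A, CL): P1 can switch to B (27 → 29). Not NE.
(A, CR): P2 can switch to L (26 → 70). Not NE.
(A, R): P1 can switch to B (41 → 82). Not NE.
(B, L): P1 can switch to A (45 → 90). Not NE.
(B, CL): P1 gets 29, best alternative 27; P2 gets 93, best alternative 73. No profitable deviation — NE.
(B, CR): P1 can switch to A (15 → 44). Not NE.
(B, R): P2 can switch to CL (40 → 93). Not NE.
(C, L): P1 can switch to A (46 → 90). Not NE.
(The remaining 3 profiles each have a profitable deviation by the same check.)

Pure NE: (B, CL)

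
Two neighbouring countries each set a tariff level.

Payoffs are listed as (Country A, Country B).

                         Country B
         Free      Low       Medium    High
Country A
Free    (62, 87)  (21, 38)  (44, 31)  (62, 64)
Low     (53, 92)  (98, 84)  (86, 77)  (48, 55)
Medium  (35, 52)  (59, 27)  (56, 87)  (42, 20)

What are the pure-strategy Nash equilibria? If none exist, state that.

Pure NE: (Free, Free)

(Free, Free): Country A gets 62, best alternative 53; Country B gets 87, best alternative 64. No profitable deviation — NE.
(Free, Low): Country A can switch to Low (21 → 98). Not NE.
(Free, Medium): Country A can switch to Low (44 → 86). Not NE.
(Free, High): Country B can switch to Free (64 → 87). Not NE.
(Low, Free): Country A can switch to Free (53 → 62). Not NE.
(Low, Low): Country B can switch to Free (84 → 92). Not NE.
(Low, Medium): Country B can switch to Free (77 → 92). Not NE.
(Low, High): Country A can switch to Free (48 → 62). Not NE.
(Medium, Free): Country A can switch to Free (35 → 62). Not NE.
(Medium, Low): Country A can switch to Low (59 → 98). Not NE.
(Medium, Medium): Country A can switch to Low (56 → 86). Not NE.
(The remaining 1 profile has a profitable deviation by the same check.)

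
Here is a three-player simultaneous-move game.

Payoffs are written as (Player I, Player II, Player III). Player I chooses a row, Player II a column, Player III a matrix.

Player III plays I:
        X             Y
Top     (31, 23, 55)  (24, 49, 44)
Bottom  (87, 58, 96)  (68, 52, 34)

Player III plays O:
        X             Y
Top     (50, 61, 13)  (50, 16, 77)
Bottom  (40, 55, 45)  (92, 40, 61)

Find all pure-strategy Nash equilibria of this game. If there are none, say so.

The unique pure-strategy Nash equilibrium is (Bottom, X, I).

(Top, X, I): Player I can switch to Bottom (31 → 87). Not NE.
(Top, X, O): Player III can switch to I (13 → 55). Not NE.
(Top, Y, I): Player I can switch to Bottom (24 → 68). Not NE.
(Top, Y, O): Player I can switch to Bottom (50 → 92). Not NE.
(Bottom, X, I): Player I gets 87, best alternative 31; Player II gets 58, best alternative 52; Player III gets 96, best alternative 45. No profitable deviation — NE.
(Bottom, X, O): Player I can switch to Top (40 → 50). Not NE.
(Bottom, Y, I): Player II can switch to X (52 → 58). Not NE.
(Bottom, Y, O): Player II can switch to X (40 → 55). Not NE.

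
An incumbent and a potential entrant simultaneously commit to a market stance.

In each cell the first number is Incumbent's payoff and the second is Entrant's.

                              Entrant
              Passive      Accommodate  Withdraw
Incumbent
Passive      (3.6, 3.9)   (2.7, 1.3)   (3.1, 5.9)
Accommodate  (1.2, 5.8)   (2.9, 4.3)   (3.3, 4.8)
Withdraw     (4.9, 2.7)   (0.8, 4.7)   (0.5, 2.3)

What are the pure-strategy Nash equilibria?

There is no pure-strategy Nash equilibrium.

(Passive, Passive): Incumbent can switch to Withdraw (3.6 → 4.9). Not NE.
(Passive, Accommodate): Incumbent can switch to Accommodate (2.7 → 2.9). Not NE.
(Passive, Withdraw): Incumbent can switch to Accommodate (3.1 → 3.3). Not NE.
(Accommodate, Passive): Incumbent can switch to Passive (1.2 → 3.6). Not NE.
(Accommodate, Accommodate): Entrant can switch to Passive (4.3 → 5.8). Not NE.
(Accommodate, Withdraw): Entrant can switch to Passive (4.8 → 5.8). Not NE.
(Withdraw, Passive): Entrant can switch to Accommodate (2.7 → 4.7). Not NE.
(Withdraw, Accommodate): Incumbent can switch to Passive (0.8 → 2.7). Not NE.
(Withdraw, Withdraw): Incumbent can switch to Passive (0.5 → 3.1). Not NE.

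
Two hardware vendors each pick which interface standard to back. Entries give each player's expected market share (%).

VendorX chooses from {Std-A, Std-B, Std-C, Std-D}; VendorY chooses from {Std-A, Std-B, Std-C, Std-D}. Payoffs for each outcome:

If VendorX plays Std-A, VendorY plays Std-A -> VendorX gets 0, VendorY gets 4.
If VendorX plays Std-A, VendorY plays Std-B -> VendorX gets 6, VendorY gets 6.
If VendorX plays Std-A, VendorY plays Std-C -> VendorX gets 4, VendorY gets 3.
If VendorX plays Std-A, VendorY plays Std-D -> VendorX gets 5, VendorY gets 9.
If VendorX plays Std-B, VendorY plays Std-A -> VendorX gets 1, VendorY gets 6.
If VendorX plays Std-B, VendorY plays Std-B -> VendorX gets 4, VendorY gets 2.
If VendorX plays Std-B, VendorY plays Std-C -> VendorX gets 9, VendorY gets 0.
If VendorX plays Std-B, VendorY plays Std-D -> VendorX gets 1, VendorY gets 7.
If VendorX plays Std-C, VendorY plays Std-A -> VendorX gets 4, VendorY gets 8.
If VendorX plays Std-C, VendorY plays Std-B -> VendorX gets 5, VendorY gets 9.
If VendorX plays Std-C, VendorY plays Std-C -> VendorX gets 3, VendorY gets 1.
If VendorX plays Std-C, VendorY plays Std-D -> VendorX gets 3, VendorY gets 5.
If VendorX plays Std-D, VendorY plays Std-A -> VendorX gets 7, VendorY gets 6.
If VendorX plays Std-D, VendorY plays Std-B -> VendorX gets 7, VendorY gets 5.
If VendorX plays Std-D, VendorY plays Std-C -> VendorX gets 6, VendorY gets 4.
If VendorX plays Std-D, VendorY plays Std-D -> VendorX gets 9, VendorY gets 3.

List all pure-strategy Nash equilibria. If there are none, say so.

(Std-A, Std-A): VendorX can switch to Std-B (0 → 1). Not NE.
(Std-A, Std-B): VendorX can switch to Std-D (6 → 7). Not NE.
(Std-A, Std-C): VendorX can switch to Std-B (4 → 9). Not NE.
(Std-A, Std-D): VendorX can switch to Std-D (5 → 9). Not NE.
(Std-B, Std-A): VendorX can switch to Std-C (1 → 4). Not NE.
(Std-B, Std-B): VendorX can switch to Std-A (4 → 6). Not NE.
(Std-D, Std-A): VendorX gets 7, best alternative 4; VendorY gets 6, best alternative 5. No profitable deviation — NE.
(The remaining 9 profiles each have a profitable deviation by the same check.)

(Std-D, Std-A)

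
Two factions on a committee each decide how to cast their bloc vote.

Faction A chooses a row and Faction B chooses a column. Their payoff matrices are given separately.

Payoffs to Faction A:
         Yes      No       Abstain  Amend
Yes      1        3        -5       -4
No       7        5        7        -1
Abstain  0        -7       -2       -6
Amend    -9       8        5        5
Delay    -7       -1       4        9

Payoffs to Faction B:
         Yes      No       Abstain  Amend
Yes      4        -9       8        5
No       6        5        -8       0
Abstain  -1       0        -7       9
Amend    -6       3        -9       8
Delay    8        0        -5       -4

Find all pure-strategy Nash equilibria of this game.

(No, Yes)

(Yes, Yes): Faction A can switch to No (1 → 7). Not NE.
(Yes, No): Faction A can switch to No (3 → 5). Not NE.
(Yes, Abstain): Faction A can switch to No (-5 → 7). Not NE.
(Yes, Amend): Faction A can switch to No (-4 → -1). Not NE.
(No, Yes): Faction A gets 7, best alternative 1; Faction B gets 6, best alternative 5. No profitable deviation — NE.
(No, No): Faction A can switch to Amend (5 → 8). Not NE.
(No, Abstain): Faction B can switch to Yes (-8 → 6). Not NE.
(No, Amend): Faction A can switch to Amend (-1 → 5). Not NE.
(Abstain, Yes): Faction A can switch to Yes (0 → 1). Not NE.
(Abstain, No): Faction A can switch to Yes (-7 → 3). Not NE.
(Abstain, Abstain): Faction A can switch to No (-2 → 7). Not NE.
(The remaining 9 profiles each have a profitable deviation by the same check.)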